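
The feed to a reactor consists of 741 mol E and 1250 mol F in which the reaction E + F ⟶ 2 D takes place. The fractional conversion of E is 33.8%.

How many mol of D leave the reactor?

501 mol

E reacted = 0.338 × 741 = 250.5 mol; ν_E = −1, so ξ = 250.5/1 = 250.5 mol.
Outlet amounts (n = n₀ + ν ξ):
  E: 741 − 1(250.5) = 490.5
  F: 1250 − 1(250.5) = 999.5
  D: 0 + 2(250.5) = 500.9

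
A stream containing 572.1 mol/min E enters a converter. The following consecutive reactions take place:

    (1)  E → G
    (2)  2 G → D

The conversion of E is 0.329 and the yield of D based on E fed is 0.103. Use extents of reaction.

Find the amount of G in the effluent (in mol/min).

Conversion of E: E consumed = 1ξ₁ = 0.329 × 572.1 → ξ₁ = 188.2 mol/min.
Yield of D: 1ξ₂ / 572.1 = 0.103 → ξ₂ = 58.93 mol/min.
Outlet amounts (n = n₀ + Σ ν·ξ):
  E: 572.1 − 1(188.2) = 383.9
  G: 0 + 1(188.2) − 2(58.93) = 70.37
  D: 0 + 1(58.93) = 58.93

70.4 mol/min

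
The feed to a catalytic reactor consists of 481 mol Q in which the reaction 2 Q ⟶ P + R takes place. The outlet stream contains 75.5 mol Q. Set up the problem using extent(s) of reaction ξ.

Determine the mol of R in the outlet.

203 mol

For Q: n = n₀ − 2ξ → 75.5 = 481 − 2ξ, giving ξ = 202.8 mol.
Outlet amounts (n = n₀ + ν ξ):
  Q: 481 − 2(202.8) = 75.5
  P: 0 + 1(202.8) = 202.8
  R: 0 + 1(202.8) = 202.8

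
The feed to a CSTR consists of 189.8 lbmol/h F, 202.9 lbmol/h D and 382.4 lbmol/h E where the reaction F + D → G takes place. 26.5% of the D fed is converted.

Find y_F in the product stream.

D reacted = 0.265 × 202.9 = 53.77 lbmol/h; ν_D = −1, so ξ = 53.77/1 = 53.77 lbmol/h.
Outlet amounts (n = n₀ + ν ξ):
  F: 189.8 − 1(53.77) = 136
  D: 202.9 − 1(53.77) = 149.1
  G: 0 + 1(53.77) = 53.77
  E: 382.4 (inert)
Total out = 721.3 lbmol/h; y_F = 136 / 721.3 = 0.1886.

0.189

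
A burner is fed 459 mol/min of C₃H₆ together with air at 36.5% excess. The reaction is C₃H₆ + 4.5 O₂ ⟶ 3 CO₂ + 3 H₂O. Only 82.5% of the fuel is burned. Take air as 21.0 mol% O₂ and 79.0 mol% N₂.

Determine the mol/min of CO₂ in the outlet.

1140 mol/min

Stoichiometric O₂ = 4.5 × 459 = 2066 mol/min; O₂ fed = 2066 × 1.365 = 2819 mol/min.
N₂ fed = 2819 × 79/21 = 10610 mol/min.
Fuel reacted = 0.825 × 459 → ξ = 378.7 mol/min.
Outlet (n = n₀ + ν ξ):
  C₃H₆: 459 − 1(378.7) = 80.33
  O₂: 2819 − 4.5(378.7) = 1115
  N₂: 10610 (inert)
  CO₂: 0 + 3(378.7) = 1136
  H₂O: 0 + 3(378.7) = 1136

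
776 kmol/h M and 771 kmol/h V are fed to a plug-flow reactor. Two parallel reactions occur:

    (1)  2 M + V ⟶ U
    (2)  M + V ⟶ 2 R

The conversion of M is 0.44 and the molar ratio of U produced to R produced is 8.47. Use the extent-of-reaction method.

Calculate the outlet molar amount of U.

Conversion of M: M consumed = 0.44 × 776 = 341.4 kmol/h = 2ξ₁ + 1ξ₂.
Selectivity: 1ξ₁ / (2ξ₂) = 8.47 → ξ₁ = 16.94 ξ₂.
Substitute: (2·16.94 + 1) ξ₂ = 341.4 → ξ₂ = 9.789 kmol/h, ξ₁ = 165.8 kmol/h.
Outlet amounts (n = n₀ + Σ ν·ξ):
  M: 776 − 2(165.8) − 1(9.789) = 434.6
  V: 771 − 1(165.8) − 1(9.789) = 595.4
  U: 0 + 1(165.8) = 165.8
  R: 0 + 2(9.789) = 19.58

166 kmol/h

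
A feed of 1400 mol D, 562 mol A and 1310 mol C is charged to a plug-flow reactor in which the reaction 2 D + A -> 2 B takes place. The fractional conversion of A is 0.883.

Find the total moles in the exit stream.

A reacted = 0.883 × 562 = 496.2 mol; ν_A = −1, so ξ = 496.2/1 = 496.2 mol.
Outlet amounts (n = n₀ + ν ξ):
  D: 1400 − 2(496.2) = 407.5
  A: 562 − 1(496.2) = 65.75
  B: 0 + 2(496.2) = 992.5
  C: 1310 (inert)
Total out = 407.5 + 65.75 + 992.5 + 1310 = 2776 mol.

2780 mol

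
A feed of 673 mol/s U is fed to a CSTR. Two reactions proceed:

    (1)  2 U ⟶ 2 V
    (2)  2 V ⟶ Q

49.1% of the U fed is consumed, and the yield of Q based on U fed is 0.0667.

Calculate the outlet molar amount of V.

Conversion of U: U consumed = 2ξ₁ = 0.491 × 673 → ξ₁ = 165.2 mol/s.
Yield of Q: 1ξ₂ / 673 = 0.0667 → ξ₂ = 44.89 mol/s.
Outlet amounts (n = n₀ + Σ ν·ξ):
  U: 673 − 2(165.2) = 342.6
  V: 0 + 2(165.2) − 2(44.89) = 240.7
  Q: 0 + 1(44.89) = 44.89

241 mol/s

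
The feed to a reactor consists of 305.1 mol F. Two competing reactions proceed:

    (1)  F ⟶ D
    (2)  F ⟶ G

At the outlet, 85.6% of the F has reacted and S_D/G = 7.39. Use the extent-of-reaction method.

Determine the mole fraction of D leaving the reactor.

Conversion of F: F consumed = 0.856 × 305.1 = 261.2 mol = 1ξ₁ + 1ξ₂.
Selectivity: 1ξ₁ / (1ξ₂) = 7.39 → ξ₁ = 7.39 ξ₂.
Substitute: (1·7.39 + 1) ξ₂ = 261.2 → ξ₂ = 31.13 mol, ξ₁ = 230 mol.
Outlet amounts (n = n₀ + Σ ν·ξ):
  F: 305.1 − 1(230) − 1(31.13) = 43.93
  D: 0 + 1(230) = 230
  G: 0 + 1(31.13) = 31.13
Total out = 305.1 mol; y_D = 230 / 305.1 = 0.754.

0.754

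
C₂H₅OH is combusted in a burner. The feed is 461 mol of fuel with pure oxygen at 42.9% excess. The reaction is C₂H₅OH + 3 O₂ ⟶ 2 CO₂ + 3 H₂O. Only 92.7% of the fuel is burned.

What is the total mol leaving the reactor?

Stoichiometric O₂ = 3 × 461 = 1383 mol; O₂ fed = 1383 × 1.429 = 1976 mol.
Fuel reacted = 0.927 × 461 → ξ = 427.3 mol.
Outlet (n = n₀ + ν ξ):
  C₂H₅OH: 461 − 1(427.3) = 33.65
  O₂: 1976 − 3(427.3) = 694.3
  CO₂: 0 + 2(427.3) = 854.7
  H₂O: 0 + 3(427.3) = 1282
Total out = 33.65 + 694.3 + 854.7 + 1282 = 2865 mol.

2860 mol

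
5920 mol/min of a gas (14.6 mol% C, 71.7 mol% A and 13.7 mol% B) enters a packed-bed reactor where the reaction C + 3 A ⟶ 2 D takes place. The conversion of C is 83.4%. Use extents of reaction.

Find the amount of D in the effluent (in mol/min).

1440 mol/min

C reacted = 0.834 × 864.3 = 720.8 mol/min; ν_C = −1, so ξ = 720.8/1 = 720.8 mol/min.
Outlet amounts (n = n₀ + ν ξ):
  C: 864.3 − 1(720.8) = 143.5
  A: 4245 − 3(720.8) = 2082
  D: 0 + 2(720.8) = 1442
  B: 811 (inert)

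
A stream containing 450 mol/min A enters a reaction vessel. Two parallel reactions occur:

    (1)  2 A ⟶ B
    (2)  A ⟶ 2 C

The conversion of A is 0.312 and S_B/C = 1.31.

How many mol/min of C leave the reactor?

45 mol/min

Conversion of A: A consumed = 0.312 × 450 = 140.4 mol/min = 2ξ₁ + 1ξ₂.
Selectivity: 1ξ₁ / (2ξ₂) = 1.31 → ξ₁ = 2.62 ξ₂.
Substitute: (2·2.62 + 1) ξ₂ = 140.4 → ξ₂ = 22.5 mol/min, ξ₁ = 58.95 mol/min.
Outlet amounts (n = n₀ + Σ ν·ξ):
  A: 450 − 2(58.95) − 1(22.5) = 309.6
  B: 0 + 1(58.95) = 58.95
  C: 0 + 2(22.5) = 45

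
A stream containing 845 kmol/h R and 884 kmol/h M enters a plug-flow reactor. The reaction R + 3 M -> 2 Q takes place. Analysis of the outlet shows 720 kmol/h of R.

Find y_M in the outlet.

0.344

For R: n = n₀ − 1ξ → 720 = 845 − 1ξ, giving ξ = 125 kmol/h.
Outlet amounts (n = n₀ + ν ξ):
  R: 845 − 1(125) = 720
  M: 884 − 3(125) = 509
  Q: 0 + 2(125) = 250
Total out = 1479 kmol/h; y_M = 509 / 1479 = 0.3442.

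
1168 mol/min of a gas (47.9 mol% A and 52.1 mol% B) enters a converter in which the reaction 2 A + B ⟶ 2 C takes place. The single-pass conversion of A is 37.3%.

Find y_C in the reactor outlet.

A reacted = 0.373 × 559.5 = 208.7 mol/min; ν_A = −2, so ξ = 208.7/2 = 104.3 mol/min.
Outlet amounts (n = n₀ + ν ξ):
  A: 559.5 − 2(104.3) = 350.8
  B: 608.5 − 1(104.3) = 504.2
  C: 0 + 2(104.3) = 208.7
Total out = 1064 mol/min; y_C = 208.7 / 1064 = 0.1962.

0.196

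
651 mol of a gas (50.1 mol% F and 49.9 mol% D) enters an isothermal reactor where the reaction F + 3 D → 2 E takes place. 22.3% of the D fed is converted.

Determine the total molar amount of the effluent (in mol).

603 mol

D reacted = 0.223 × 324.8 = 72.44 mol; ν_D = −3, so ξ = 72.44/3 = 24.15 mol.
Outlet amounts (n = n₀ + ν ξ):
  F: 326.2 − 1(24.15) = 302
  D: 324.8 − 3(24.15) = 252.4
  E: 0 + 2(24.15) = 48.29
Total out = 302 + 252.4 + 48.29 = 602.7 mol.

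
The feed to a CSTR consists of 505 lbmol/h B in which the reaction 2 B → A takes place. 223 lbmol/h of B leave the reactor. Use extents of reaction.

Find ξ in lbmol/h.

For B: n = n₀ − 2ξ → 223 = 505 − 2ξ, giving ξ = 141 lbmol/h.
Outlet amounts (n = n₀ + ν ξ):
  B: 505 − 2(141) = 223
  A: 0 + 1(141) = 141

ξ = 141 lbmol/h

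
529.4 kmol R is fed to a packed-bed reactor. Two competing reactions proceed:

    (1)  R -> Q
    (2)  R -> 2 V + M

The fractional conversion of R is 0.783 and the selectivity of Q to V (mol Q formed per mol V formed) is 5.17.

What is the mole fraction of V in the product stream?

Conversion of R: R consumed = 0.783 × 529.4 = 414.5 kmol = 1ξ₁ + 1ξ₂.
Selectivity: 1ξ₁ / (2ξ₂) = 5.17 → ξ₁ = 10.34 ξ₂.
Substitute: (1·10.34 + 1) ξ₂ = 414.5 → ξ₂ = 36.55 kmol, ξ₁ = 378 kmol.
Outlet amounts (n = n₀ + Σ ν·ξ):
  R: 529.4 − 1(378) − 1(36.55) = 114.9
  Q: 0 + 1(378) = 378
  V: 0 + 2(36.55) = 73.11
  M: 0 + 1(36.55) = 36.55
Total out = 602.5 kmol; y_V = 73.11 / 602.5 = 0.1213.

0.121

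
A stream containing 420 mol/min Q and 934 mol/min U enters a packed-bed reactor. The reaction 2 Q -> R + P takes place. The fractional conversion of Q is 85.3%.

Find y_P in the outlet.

Q reacted = 0.853 × 420 = 358.3 mol/min; ν_Q = −2, so ξ = 358.3/2 = 179.1 mol/min.
Outlet amounts (n = n₀ + ν ξ):
  Q: 420 − 2(179.1) = 61.74
  R: 0 + 1(179.1) = 179.1
  P: 0 + 1(179.1) = 179.1
  U: 934 (inert)
Total out = 1354 mol/min; y_P = 179.1 / 1354 = 0.1323.

0.132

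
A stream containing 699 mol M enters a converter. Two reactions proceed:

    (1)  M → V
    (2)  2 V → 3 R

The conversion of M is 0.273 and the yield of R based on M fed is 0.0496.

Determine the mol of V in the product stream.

Conversion of M: M consumed = 1ξ₁ = 0.273 × 699 → ξ₁ = 190.8 mol.
Yield of R: 3ξ₂ / 699 = 0.0496 → ξ₂ = 11.56 mol.
Outlet amounts (n = n₀ + Σ ν·ξ):
  M: 699 − 1(190.8) = 508.2
  V: 0 + 1(190.8) − 2(11.56) = 167.7
  R: 0 + 3(11.56) = 34.67

168 mol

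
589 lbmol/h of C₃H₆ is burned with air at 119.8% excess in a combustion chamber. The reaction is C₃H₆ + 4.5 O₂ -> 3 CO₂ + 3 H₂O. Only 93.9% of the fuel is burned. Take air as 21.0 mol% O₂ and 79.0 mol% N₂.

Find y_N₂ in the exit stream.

Stoichiometric O₂ = 4.5 × 589 = 2650 lbmol/h; O₂ fed = 2650 × 2.198 = 5826 lbmol/h.
N₂ fed = 5826 × 79/21 = 21920 lbmol/h.
Fuel reacted = 0.939 × 589 → ξ = 553.1 lbmol/h.
Outlet (n = n₀ + ν ξ):
  C₃H₆: 589 − 1(553.1) = 35.93
  O₂: 5826 − 4.5(553.1) = 3337
  N₂: 21920 (inert)
  CO₂: 0 + 3(553.1) = 1659
  H₂O: 0 + 3(553.1) = 1659
Total out = 28610 lbmol/h; y_N₂ = 21920 / 28610 = 0.7661.

0.766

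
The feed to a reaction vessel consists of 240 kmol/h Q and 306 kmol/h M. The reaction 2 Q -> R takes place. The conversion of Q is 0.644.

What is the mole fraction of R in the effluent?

0.165

Q reacted = 0.644 × 240 = 154.6 kmol/h; ν_Q = −2, so ξ = 154.6/2 = 77.28 kmol/h.
Outlet amounts (n = n₀ + ν ξ):
  Q: 240 − 2(77.28) = 85.44
  R: 0 + 1(77.28) = 77.28
  M: 306 (inert)
Total out = 468.7 kmol/h; y_R = 77.28 / 468.7 = 0.1649.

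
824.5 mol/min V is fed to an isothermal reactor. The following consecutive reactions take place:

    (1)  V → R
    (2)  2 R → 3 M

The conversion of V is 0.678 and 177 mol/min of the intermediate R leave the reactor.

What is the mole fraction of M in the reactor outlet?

Conversion of V: V consumed = 1ξ₁ = 0.678 × 824.5 → ξ₁ = 559 mol/min.
R balance: n_R = 0 + 1ξ₁ − 2ξ₂ = 177 → ξ₂ = (1·559 − 177)/2 = 191 mol/min.
Outlet amounts (n = n₀ + Σ ν·ξ):
  V: 824.5 − 1(559) = 265.5
  R: 0 + 1(559) − 2(191) = 177
  M: 0 + 3(191) = 573
Total out = 1016 mol/min; y_M = 573 / 1016 = 0.5643.

0.564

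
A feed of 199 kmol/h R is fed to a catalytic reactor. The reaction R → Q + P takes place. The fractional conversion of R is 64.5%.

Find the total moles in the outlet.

327 kmol/h

R reacted = 0.645 × 199 = 128.4 kmol/h; ν_R = −1, so ξ = 128.4/1 = 128.4 kmol/h.
Outlet amounts (n = n₀ + ν ξ):
  R: 199 − 1(128.4) = 70.65
  Q: 0 + 1(128.4) = 128.4
  P: 0 + 1(128.4) = 128.4
Total out = 70.65 + 128.4 + 128.4 = 327.4 kmol/h.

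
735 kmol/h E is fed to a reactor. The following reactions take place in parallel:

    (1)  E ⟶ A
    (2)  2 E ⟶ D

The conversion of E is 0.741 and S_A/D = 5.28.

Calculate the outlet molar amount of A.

Conversion of E: E consumed = 0.741 × 735 = 544.6 kmol/h = 1ξ₁ + 2ξ₂.
Selectivity: 1ξ₁ / (1ξ₂) = 5.28 → ξ₁ = 5.28 ξ₂.
Substitute: (1·5.28 + 2) ξ₂ = 544.6 → ξ₂ = 74.81 kmol/h, ξ₁ = 395 kmol/h.
Outlet amounts (n = n₀ + Σ ν·ξ):
  E: 735 − 1(395) − 2(74.81) = 190.4
  A: 0 + 1(395) = 395
  D: 0 + 1(74.81) = 74.81

395 kmol/h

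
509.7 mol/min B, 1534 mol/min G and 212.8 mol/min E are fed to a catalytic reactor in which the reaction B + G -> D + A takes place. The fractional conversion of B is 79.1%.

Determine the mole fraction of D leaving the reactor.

0.179

B reacted = 0.791 × 509.7 = 403.2 mol/min; ν_B = −1, so ξ = 403.2/1 = 403.2 mol/min.
Outlet amounts (n = n₀ + ν ξ):
  B: 509.7 − 1(403.2) = 106.5
  G: 1534 − 1(403.2) = 1131
  D: 0 + 1(403.2) = 403.2
  A: 0 + 1(403.2) = 403.2
  E: 212.8 (inert)
Total out = 2256 mol/min; y_D = 403.2 / 2256 = 0.1787.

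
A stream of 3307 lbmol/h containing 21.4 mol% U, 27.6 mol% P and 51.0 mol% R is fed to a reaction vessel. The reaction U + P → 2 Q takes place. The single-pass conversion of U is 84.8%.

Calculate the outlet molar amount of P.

313 lbmol/h

U reacted = 0.848 × 707.7 = 600.1 lbmol/h; ν_U = −1, so ξ = 600.1/1 = 600.1 lbmol/h.
Outlet amounts (n = n₀ + ν ξ):
  U: 707.7 − 1(600.1) = 107.6
  P: 912.7 − 1(600.1) = 312.6
  Q: 0 + 2(600.1) = 1200
  R: 1687 (inert)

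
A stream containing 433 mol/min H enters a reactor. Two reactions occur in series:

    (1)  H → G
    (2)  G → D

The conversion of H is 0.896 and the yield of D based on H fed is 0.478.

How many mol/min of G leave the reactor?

181 mol/min

Conversion of H: H consumed = 1ξ₁ = 0.896 × 433 → ξ₁ = 388 mol/min.
Yield of D: 1ξ₂ / 433 = 0.478 → ξ₂ = 207 mol/min.
Outlet amounts (n = n₀ + Σ ν·ξ):
  H: 433 − 1(388) = 45.03
  G: 0 + 1(388) − 1(207) = 181
  D: 0 + 1(207) = 207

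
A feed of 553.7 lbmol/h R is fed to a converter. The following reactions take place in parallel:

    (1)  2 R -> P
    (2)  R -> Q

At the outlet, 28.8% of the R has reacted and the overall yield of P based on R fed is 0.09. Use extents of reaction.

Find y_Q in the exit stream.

0.119

Yield of P: 1ξ₁ / 553.7 = 0.09 → ξ₁ = 49.83 lbmol/h.
Conversion of R: 2ξ₁ + 1ξ₂ = 0.288 × 553.7 = 159.5 → ξ₂ = 59.8 lbmol/h.
Outlet amounts (n = n₀ + Σ ν·ξ):
  R: 553.7 − 2(49.83) − 1(59.8) = 394.2
  P: 0 + 1(49.83) = 49.83
  Q: 0 + 1(59.8) = 59.8
Total out = 503.9 lbmol/h; y_Q = 59.8 / 503.9 = 0.1187.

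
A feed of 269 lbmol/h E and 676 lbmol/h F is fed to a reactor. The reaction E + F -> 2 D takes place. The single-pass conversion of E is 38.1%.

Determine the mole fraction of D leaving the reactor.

0.217

E reacted = 0.381 × 269 = 102.5 lbmol/h; ν_E = −1, so ξ = 102.5/1 = 102.5 lbmol/h.
Outlet amounts (n = n₀ + ν ξ):
  E: 269 − 1(102.5) = 166.5
  F: 676 − 1(102.5) = 573.5
  D: 0 + 2(102.5) = 205
Total out = 945 lbmol/h; y_D = 205 / 945 = 0.2169.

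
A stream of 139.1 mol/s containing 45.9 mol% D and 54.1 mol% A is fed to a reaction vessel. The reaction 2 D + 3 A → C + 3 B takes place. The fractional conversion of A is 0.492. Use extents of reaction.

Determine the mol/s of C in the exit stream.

A reacted = 0.492 × 75.25 = 37.02 mol/s; ν_A = −3, so ξ = 37.02/3 = 12.34 mol/s.
Outlet amounts (n = n₀ + ν ξ):
  D: 63.85 − 2(12.34) = 39.16
  A: 75.25 − 3(12.34) = 38.23
  C: 0 + 1(12.34) = 12.34
  B: 0 + 3(12.34) = 37.02

12.3 mol/s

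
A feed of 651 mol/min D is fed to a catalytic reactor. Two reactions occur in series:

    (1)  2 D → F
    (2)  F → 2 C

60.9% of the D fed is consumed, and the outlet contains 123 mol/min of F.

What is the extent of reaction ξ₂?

ξ₂ = 75.2 mol/min

Conversion of D: D consumed = 2ξ₁ = 0.609 × 651 → ξ₁ = 198.2 mol/min.
F balance: n_F = 0 + 1ξ₁ − 1ξ₂ = 123 → ξ₂ = (1·198.2 − 123)/1 = 75.23 mol/min.
Outlet amounts (n = n₀ + Σ ν·ξ):
  D: 651 − 2(198.2) = 254.5
  F: 0 + 1(198.2) − 1(75.23) = 123
  C: 0 + 2(75.23) = 150.5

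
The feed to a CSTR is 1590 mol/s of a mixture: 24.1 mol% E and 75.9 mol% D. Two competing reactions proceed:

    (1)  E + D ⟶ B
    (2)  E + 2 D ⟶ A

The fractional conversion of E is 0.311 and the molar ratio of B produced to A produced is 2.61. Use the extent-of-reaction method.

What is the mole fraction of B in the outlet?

Conversion of E: E consumed = 0.311 × 383.2 = 119.2 mol/s = 1ξ₁ + 1ξ₂.
Selectivity: 1ξ₁ / (1ξ₂) = 2.61 → ξ₁ = 2.61 ξ₂.
Substitute: (1·2.61 + 1) ξ₂ = 119.2 → ξ₂ = 33.01 mol/s, ξ₁ = 86.16 mol/s.
Outlet amounts (n = n₀ + Σ ν·ξ):
  E: 383.2 − 1(86.16) − 1(33.01) = 264
  D: 1207 − 1(86.16) − 2(33.01) = 1055
  B: 0 + 1(86.16) = 86.16
  A: 0 + 1(33.01) = 33.01
Total out = 1438 mol/s; y_B = 86.16 / 1438 = 0.05992.

0.0599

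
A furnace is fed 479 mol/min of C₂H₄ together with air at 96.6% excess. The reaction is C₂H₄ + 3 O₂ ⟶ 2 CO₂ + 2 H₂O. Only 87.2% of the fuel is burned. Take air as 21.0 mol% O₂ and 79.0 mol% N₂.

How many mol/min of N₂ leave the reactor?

10600 mol/min

Stoichiometric O₂ = 3 × 479 = 1437 mol/min; O₂ fed = 1437 × 1.966 = 2825 mol/min.
N₂ fed = 2825 × 79/21 = 10630 mol/min.
Fuel reacted = 0.872 × 479 → ξ = 417.7 mol/min.
Outlet (n = n₀ + ν ξ):
  C₂H₄: 479 − 1(417.7) = 61.31
  O₂: 2825 − 3(417.7) = 1572
  N₂: 10630 (inert)
  CO₂: 0 + 2(417.7) = 835.4
  H₂O: 0 + 2(417.7) = 835.4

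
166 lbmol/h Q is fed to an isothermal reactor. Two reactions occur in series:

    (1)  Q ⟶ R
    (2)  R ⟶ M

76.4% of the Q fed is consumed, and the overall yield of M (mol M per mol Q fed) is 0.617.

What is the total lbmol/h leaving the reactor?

Conversion of Q: Q consumed = 1ξ₁ = 0.764 × 166 → ξ₁ = 126.8 lbmol/h.
Yield of M: 1ξ₂ / 166 = 0.617 → ξ₂ = 102.4 lbmol/h.
Outlet amounts (n = n₀ + Σ ν·ξ):
  Q: 166 − 1(126.8) = 39.18
  R: 0 + 1(126.8) − 1(102.4) = 24.4
  M: 0 + 1(102.4) = 102.4
Total out = 39.18 + 24.4 + 102.4 = 166 lbmol/h.

166 lbmol/h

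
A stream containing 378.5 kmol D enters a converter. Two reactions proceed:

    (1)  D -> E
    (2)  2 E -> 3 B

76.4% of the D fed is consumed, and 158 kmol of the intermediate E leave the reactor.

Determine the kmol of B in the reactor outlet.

197 kmol

Conversion of D: D consumed = 1ξ₁ = 0.764 × 378.5 → ξ₁ = 289.2 kmol.
E balance: n_E = 0 + 1ξ₁ − 2ξ₂ = 158 → ξ₂ = (1·289.2 − 158)/2 = 65.59 kmol.
Outlet amounts (n = n₀ + Σ ν·ξ):
  D: 378.5 − 1(289.2) = 89.33
  E: 0 + 1(289.2) − 2(65.59) = 158
  B: 0 + 3(65.59) = 196.8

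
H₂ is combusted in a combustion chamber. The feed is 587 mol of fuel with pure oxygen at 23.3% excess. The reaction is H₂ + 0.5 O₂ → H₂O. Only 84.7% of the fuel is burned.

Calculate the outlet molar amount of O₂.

113 mol

Stoichiometric O₂ = 0.5 × 587 = 293.5 mol; O₂ fed = 293.5 × 1.233 = 361.9 mol.
Fuel reacted = 0.847 × 587 → ξ = 497.2 mol.
Outlet (n = n₀ + ν ξ):
  H₂: 587 − 1(497.2) = 89.81
  O₂: 361.9 − 0.5(497.2) = 113.3
  H₂O: 0 + 1(497.2) = 497.2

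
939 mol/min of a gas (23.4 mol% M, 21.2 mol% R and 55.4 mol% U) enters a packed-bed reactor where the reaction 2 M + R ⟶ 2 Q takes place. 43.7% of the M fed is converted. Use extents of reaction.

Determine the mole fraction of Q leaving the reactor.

M reacted = 0.437 × 219.7 = 96.02 mol/min; ν_M = −2, so ξ = 96.02/2 = 48.01 mol/min.
Outlet amounts (n = n₀ + ν ξ):
  M: 219.7 − 2(48.01) = 123.7
  R: 199.1 − 1(48.01) = 151.1
  Q: 0 + 2(48.01) = 96.02
  U: 520.2 (inert)
Total out = 891 mol/min; y_Q = 96.02 / 891 = 0.1078.

0.108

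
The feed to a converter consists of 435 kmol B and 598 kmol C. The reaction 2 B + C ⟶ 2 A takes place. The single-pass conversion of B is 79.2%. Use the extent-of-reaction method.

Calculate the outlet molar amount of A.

B reacted = 0.792 × 435 = 344.5 kmol; ν_B = −2, so ξ = 344.5/2 = 172.3 kmol.
Outlet amounts (n = n₀ + ν ξ):
  B: 435 − 2(172.3) = 90.48
  C: 598 − 1(172.3) = 425.7
  A: 0 + 2(172.3) = 344.5

345 kmol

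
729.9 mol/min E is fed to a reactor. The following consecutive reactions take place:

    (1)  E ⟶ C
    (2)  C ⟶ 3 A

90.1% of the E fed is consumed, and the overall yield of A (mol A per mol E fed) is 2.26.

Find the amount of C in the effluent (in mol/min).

108 mol/min

Conversion of E: E consumed = 1ξ₁ = 0.901 × 729.9 → ξ₁ = 657.6 mol/min.
Yield of A: 3ξ₂ / 729.9 = 2.26 → ξ₂ = 549.9 mol/min.
Outlet amounts (n = n₀ + Σ ν·ξ):
  E: 729.9 − 1(657.6) = 72.26
  C: 0 + 1(657.6) − 1(549.9) = 107.8
  A: 0 + 3(549.9) = 1650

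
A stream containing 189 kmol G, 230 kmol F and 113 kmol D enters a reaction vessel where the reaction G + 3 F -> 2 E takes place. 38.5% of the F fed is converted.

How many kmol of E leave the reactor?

F reacted = 0.385 × 230 = 88.55 kmol; ν_F = −3, so ξ = 88.55/3 = 29.52 kmol.
Outlet amounts (n = n₀ + ν ξ):
  G: 189 − 1(29.52) = 159.5
  F: 230 − 3(29.52) = 141.4
  E: 0 + 2(29.52) = 59.03
  D: 113 (inert)

59 kmol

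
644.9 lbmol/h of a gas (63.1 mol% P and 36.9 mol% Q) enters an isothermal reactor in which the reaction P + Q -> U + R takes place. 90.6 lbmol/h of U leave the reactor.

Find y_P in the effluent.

For U: n = n₀ + 1ξ → 90.6 = 0 + 1ξ, giving ξ = 90.6 lbmol/h.
Outlet amounts (n = n₀ + ν ξ):
  P: 406.9 − 1(90.6) = 316.3
  Q: 238 − 1(90.6) = 147.4
  U: 0 + 1(90.6) = 90.6
  R: 0 + 1(90.6) = 90.6
Total out = 644.9 lbmol/h; y_P = 316.3 / 644.9 = 0.4905.

0.491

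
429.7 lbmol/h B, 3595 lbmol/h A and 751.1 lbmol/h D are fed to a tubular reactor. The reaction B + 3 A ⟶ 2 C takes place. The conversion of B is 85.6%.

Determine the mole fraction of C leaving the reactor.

0.182

B reacted = 0.856 × 429.7 = 367.8 lbmol/h; ν_B = −1, so ξ = 367.8/1 = 367.8 lbmol/h.
Outlet amounts (n = n₀ + ν ξ):
  B: 429.7 − 1(367.8) = 61.88
  A: 3595 − 3(367.8) = 2492
  C: 0 + 2(367.8) = 735.6
  D: 751.1 (inert)
Total out = 4040 lbmol/h; y_C = 735.6 / 4040 = 0.1821.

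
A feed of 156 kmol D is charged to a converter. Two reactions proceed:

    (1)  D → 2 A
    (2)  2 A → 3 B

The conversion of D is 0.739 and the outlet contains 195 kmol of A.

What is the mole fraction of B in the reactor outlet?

Conversion of D: D consumed = 1ξ₁ = 0.739 × 156 → ξ₁ = 115.3 kmol.
A balance: n_A = 0 + 2ξ₁ − 2ξ₂ = 195 → ξ₂ = (2·115.3 − 195)/2 = 17.78 kmol.
Outlet amounts (n = n₀ + Σ ν·ξ):
  D: 156 − 1(115.3) = 40.72
  A: 0 + 2(115.3) − 2(17.78) = 195
  B: 0 + 3(17.78) = 53.35
Total out = 289.1 kmol; y_B = 53.35 / 289.1 = 0.1846.

0.185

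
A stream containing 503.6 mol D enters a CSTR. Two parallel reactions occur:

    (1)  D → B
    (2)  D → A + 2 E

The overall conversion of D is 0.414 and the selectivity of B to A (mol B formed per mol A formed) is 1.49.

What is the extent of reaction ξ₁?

ξ₁ = 125 mol

Conversion of D: D consumed = 0.414 × 503.6 = 208.5 mol = 1ξ₁ + 1ξ₂.
Selectivity: 1ξ₁ / (1ξ₂) = 1.49 → ξ₁ = 1.49 ξ₂.
Substitute: (1·1.49 + 1) ξ₂ = 208.5 → ξ₂ = 83.73 mol, ξ₁ = 124.8 mol.
Outlet amounts (n = n₀ + Σ ν·ξ):
  D: 503.6 − 1(124.8) − 1(83.73) = 295.1
  B: 0 + 1(124.8) = 124.8
  A: 0 + 1(83.73) = 83.73
  E: 0 + 2(83.73) = 167.5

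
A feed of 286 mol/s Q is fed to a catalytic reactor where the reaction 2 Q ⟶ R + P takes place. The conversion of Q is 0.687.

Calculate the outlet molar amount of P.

98.2 mol/s

Q reacted = 0.687 × 286 = 196.5 mol/s; ν_Q = −2, so ξ = 196.5/2 = 98.24 mol/s.
Outlet amounts (n = n₀ + ν ξ):
  Q: 286 − 2(98.24) = 89.52
  R: 0 + 1(98.24) = 98.24
  P: 0 + 1(98.24) = 98.24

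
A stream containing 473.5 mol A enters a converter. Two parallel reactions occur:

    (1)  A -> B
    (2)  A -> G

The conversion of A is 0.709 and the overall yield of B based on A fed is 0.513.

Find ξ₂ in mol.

Yield of B: 1ξ₁ / 473.5 = 0.513 → ξ₁ = 242.9 mol.
Conversion of A: 1ξ₁ + 1ξ₂ = 0.709 × 473.5 = 335.7 → ξ₂ = 92.81 mol.
Outlet amounts (n = n₀ + Σ ν·ξ):
  A: 473.5 − 1(242.9) − 1(92.81) = 137.8
  B: 0 + 1(242.9) = 242.9
  G: 0 + 1(92.81) = 92.81

ξ₂ = 92.8 mol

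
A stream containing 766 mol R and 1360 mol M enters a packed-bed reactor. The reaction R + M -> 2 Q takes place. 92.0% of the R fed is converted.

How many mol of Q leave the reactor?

R reacted = 0.92 × 766 = 704.7 mol; ν_R = −1, so ξ = 704.7/1 = 704.7 mol.
Outlet amounts (n = n₀ + ν ξ):
  R: 766 − 1(704.7) = 61.28
  M: 1360 − 1(704.7) = 655.3
  Q: 0 + 2(704.7) = 1409

1410 mol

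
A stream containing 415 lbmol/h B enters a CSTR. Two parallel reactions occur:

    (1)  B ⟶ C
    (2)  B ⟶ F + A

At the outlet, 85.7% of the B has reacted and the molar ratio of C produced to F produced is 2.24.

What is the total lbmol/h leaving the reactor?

525 lbmol/h

Conversion of B: B consumed = 0.857 × 415 = 355.7 lbmol/h = 1ξ₁ + 1ξ₂.
Selectivity: 1ξ₁ / (1ξ₂) = 2.24 → ξ₁ = 2.24 ξ₂.
Substitute: (1·2.24 + 1) ξ₂ = 355.7 → ξ₂ = 109.8 lbmol/h, ξ₁ = 245.9 lbmol/h.
Outlet amounts (n = n₀ + Σ ν·ξ):
  B: 415 − 1(245.9) − 1(109.8) = 59.35
  C: 0 + 1(245.9) = 245.9
  F: 0 + 1(109.8) = 109.8
  A: 0 + 1(109.8) = 109.8
Total out = 59.35 + 245.9 + 109.8 + 109.8 = 524.8 lbmol/h.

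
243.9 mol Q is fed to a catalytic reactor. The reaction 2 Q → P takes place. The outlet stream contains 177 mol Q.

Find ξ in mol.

For Q: n = n₀ − 2ξ → 177 = 243.9 − 2ξ, giving ξ = 33.45 mol.
Outlet amounts (n = n₀ + ν ξ):
  Q: 243.9 − 2(33.45) = 177
  P: 0 + 1(33.45) = 33.45

ξ = 33.5 mol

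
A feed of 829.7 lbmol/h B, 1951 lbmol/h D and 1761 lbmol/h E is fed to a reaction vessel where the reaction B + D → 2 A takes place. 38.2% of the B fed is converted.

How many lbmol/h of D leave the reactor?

1630 lbmol/h

B reacted = 0.382 × 829.7 = 316.9 lbmol/h; ν_B = −1, so ξ = 316.9/1 = 316.9 lbmol/h.
Outlet amounts (n = n₀ + ν ξ):
  B: 829.7 − 1(316.9) = 512.8
  D: 1951 − 1(316.9) = 1634
  A: 0 + 2(316.9) = 633.9
  E: 1761 (inert)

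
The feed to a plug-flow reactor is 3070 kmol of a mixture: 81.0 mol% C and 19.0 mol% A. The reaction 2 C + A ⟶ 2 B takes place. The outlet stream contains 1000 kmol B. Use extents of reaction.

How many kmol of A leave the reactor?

For B: n = n₀ + 2ξ → 1000 = 0 + 2ξ, giving ξ = 500 kmol.
Outlet amounts (n = n₀ + ν ξ):
  C: 2487 − 2(500) = 1487
  A: 583.3 − 1(500) = 83.3
  B: 0 + 2(500) = 1000

83.3 kmol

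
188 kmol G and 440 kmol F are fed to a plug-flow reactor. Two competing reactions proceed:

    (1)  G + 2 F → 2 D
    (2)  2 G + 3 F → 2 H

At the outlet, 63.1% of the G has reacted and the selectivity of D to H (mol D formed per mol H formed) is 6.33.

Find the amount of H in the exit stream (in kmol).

28.5 kmol

Conversion of G: G consumed = 0.631 × 188 = 118.6 kmol = 1ξ₁ + 2ξ₂.
Selectivity: 2ξ₁ / (2ξ₂) = 6.33 → ξ₁ = 6.33 ξ₂.
Substitute: (1·6.33 + 2) ξ₂ = 118.6 → ξ₂ = 14.24 kmol, ξ₁ = 90.15 kmol.
Outlet amounts (n = n₀ + Σ ν·ξ):
  G: 188 − 1(90.15) − 2(14.24) = 69.37
  F: 440 − 2(90.15) − 3(14.24) = 217
  D: 0 + 2(90.15) = 180.3
  H: 0 + 2(14.24) = 28.48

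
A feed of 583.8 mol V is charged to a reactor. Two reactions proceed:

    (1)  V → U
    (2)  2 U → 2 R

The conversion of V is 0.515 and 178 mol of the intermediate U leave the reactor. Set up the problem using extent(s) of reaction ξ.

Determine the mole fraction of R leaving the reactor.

0.21

Conversion of V: V consumed = 1ξ₁ = 0.515 × 583.8 → ξ₁ = 300.7 mol.
U balance: n_U = 0 + 1ξ₁ − 2ξ₂ = 178 → ξ₂ = (1·300.7 − 178)/2 = 61.33 mol.
Outlet amounts (n = n₀ + Σ ν·ξ):
  V: 583.8 − 1(300.7) = 283.1
  U: 0 + 1(300.7) − 2(61.33) = 178
  R: 0 + 2(61.33) = 122.7
Total out = 583.8 mol; y_R = 122.7 / 583.8 = 0.2101.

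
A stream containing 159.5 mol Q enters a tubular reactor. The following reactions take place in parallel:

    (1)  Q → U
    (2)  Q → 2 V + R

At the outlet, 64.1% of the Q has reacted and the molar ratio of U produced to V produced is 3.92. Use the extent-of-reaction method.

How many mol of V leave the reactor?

Conversion of Q: Q consumed = 0.641 × 159.5 = 102.2 mol = 1ξ₁ + 1ξ₂.
Selectivity: 1ξ₁ / (2ξ₂) = 3.92 → ξ₁ = 7.84 ξ₂.
Substitute: (1·7.84 + 1) ξ₂ = 102.2 → ξ₂ = 11.57 mol, ξ₁ = 90.67 mol.
Outlet amounts (n = n₀ + Σ ν·ξ):
  Q: 159.5 − 1(90.67) − 1(11.57) = 57.26
  U: 0 + 1(90.67) = 90.67
  V: 0 + 2(11.57) = 23.13
  R: 0 + 1(11.57) = 11.57

23.1 mol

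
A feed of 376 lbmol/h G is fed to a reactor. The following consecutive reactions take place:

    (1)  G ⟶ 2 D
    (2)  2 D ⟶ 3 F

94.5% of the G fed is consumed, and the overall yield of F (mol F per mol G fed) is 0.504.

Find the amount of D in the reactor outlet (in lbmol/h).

584 lbmol/h

Conversion of G: G consumed = 1ξ₁ = 0.945 × 376 → ξ₁ = 355.3 lbmol/h.
Yield of F: 3ξ₂ / 376 = 0.504 → ξ₂ = 63.17 lbmol/h.
Outlet amounts (n = n₀ + Σ ν·ξ):
  G: 376 − 1(355.3) = 20.68
  D: 0 + 2(355.3) − 2(63.17) = 584.3
  F: 0 + 3(63.17) = 189.5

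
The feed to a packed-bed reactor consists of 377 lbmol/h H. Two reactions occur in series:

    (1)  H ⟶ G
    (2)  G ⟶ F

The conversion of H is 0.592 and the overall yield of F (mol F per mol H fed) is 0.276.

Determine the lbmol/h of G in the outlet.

119 lbmol/h

Conversion of H: H consumed = 1ξ₁ = 0.592 × 377 → ξ₁ = 223.2 lbmol/h.
Yield of F: 1ξ₂ / 377 = 0.276 → ξ₂ = 104.1 lbmol/h.
Outlet amounts (n = n₀ + Σ ν·ξ):
  H: 377 − 1(223.2) = 153.8
  G: 0 + 1(223.2) − 1(104.1) = 119.1
  F: 0 + 1(104.1) = 104.1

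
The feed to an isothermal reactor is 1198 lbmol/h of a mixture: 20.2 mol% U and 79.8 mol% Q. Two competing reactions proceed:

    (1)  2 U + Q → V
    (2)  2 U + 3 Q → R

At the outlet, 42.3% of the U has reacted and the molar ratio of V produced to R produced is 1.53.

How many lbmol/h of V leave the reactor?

Conversion of U: U consumed = 0.423 × 242 = 102.4 lbmol/h = 2ξ₁ + 2ξ₂.
Selectivity: 1ξ₁ / (1ξ₂) = 1.53 → ξ₁ = 1.53 ξ₂.
Substitute: (2·1.53 + 2) ξ₂ = 102.4 → ξ₂ = 20.23 lbmol/h, ξ₁ = 30.95 lbmol/h.
Outlet amounts (n = n₀ + Σ ν·ξ):
  U: 242 − 2(30.95) − 2(20.23) = 139.6
  Q: 956 − 1(30.95) − 3(20.23) = 864.4
  V: 0 + 1(30.95) = 30.95
  R: 0 + 1(20.23) = 20.23

31 lbmol/h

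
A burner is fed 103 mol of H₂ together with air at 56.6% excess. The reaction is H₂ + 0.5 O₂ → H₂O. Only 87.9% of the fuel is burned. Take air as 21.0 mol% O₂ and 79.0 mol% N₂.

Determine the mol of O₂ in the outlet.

Stoichiometric O₂ = 0.5 × 103 = 51.5 mol; O₂ fed = 51.5 × 1.566 = 80.65 mol.
N₂ fed = 80.65 × 79/21 = 303.4 mol.
Fuel reacted = 0.879 × 103 → ξ = 90.54 mol.
Outlet (n = n₀ + ν ξ):
  H₂: 103 − 1(90.54) = 12.46
  O₂: 80.65 − 0.5(90.54) = 35.38
  N₂: 303.4 (inert)
  H₂O: 0 + 1(90.54) = 90.54

35.4 mol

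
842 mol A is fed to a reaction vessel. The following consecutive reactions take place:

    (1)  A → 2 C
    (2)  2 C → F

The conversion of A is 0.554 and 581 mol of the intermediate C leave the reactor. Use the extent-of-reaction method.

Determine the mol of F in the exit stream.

176 mol

Conversion of A: A consumed = 1ξ₁ = 0.554 × 842 → ξ₁ = 466.5 mol.
C balance: n_C = 0 + 2ξ₁ − 2ξ₂ = 581 → ξ₂ = (2·466.5 − 581)/2 = 176 mol.
Outlet amounts (n = n₀ + Σ ν·ξ):
  A: 842 − 1(466.5) = 375.5
  C: 0 + 2(466.5) − 2(176) = 581
  F: 0 + 1(176) = 176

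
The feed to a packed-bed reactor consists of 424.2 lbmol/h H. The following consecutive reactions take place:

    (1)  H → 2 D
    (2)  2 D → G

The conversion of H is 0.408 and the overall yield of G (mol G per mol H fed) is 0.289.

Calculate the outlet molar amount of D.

101 lbmol/h

Conversion of H: H consumed = 1ξ₁ = 0.408 × 424.2 → ξ₁ = 173.1 lbmol/h.
Yield of G: 1ξ₂ / 424.2 = 0.289 → ξ₂ = 122.6 lbmol/h.
Outlet amounts (n = n₀ + Σ ν·ξ):
  H: 424.2 − 1(173.1) = 251.1
  D: 0 + 2(173.1) − 2(122.6) = 101
  G: 0 + 1(122.6) = 122.6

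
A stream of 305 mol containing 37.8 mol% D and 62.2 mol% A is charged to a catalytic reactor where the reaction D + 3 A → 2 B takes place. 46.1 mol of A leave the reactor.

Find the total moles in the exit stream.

For A: n = n₀ − 3ξ → 46.1 = 189.7 − 3ξ, giving ξ = 47.87 mol.
Outlet amounts (n = n₀ + ν ξ):
  D: 115.3 − 1(47.87) = 67.42
  A: 189.7 − 3(47.87) = 46.1
  B: 0 + 2(47.87) = 95.74
Total out = 67.42 + 46.1 + 95.74 = 209.3 mol.

209 mol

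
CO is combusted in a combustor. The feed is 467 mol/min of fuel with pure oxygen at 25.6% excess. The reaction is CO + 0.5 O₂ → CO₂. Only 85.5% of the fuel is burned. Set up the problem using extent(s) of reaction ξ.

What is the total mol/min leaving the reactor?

Stoichiometric O₂ = 0.5 × 467 = 233.5 mol/min; O₂ fed = 233.5 × 1.256 = 293.3 mol/min.
Fuel reacted = 0.855 × 467 → ξ = 399.3 mol/min.
Outlet (n = n₀ + ν ξ):
  CO: 467 − 1(399.3) = 67.72
  O₂: 293.3 − 0.5(399.3) = 93.63
  CO₂: 0 + 1(399.3) = 399.3
Total out = 67.72 + 93.63 + 399.3 = 560.6 mol/min.

561 mol/min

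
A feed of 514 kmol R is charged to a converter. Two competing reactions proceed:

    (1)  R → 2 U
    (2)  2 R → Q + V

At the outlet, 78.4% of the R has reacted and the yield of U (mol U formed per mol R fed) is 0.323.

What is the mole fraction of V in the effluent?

Yield of U: 2ξ₁ / 514 = 0.323 → ξ₁ = 83.01 kmol.
Conversion of R: 1ξ₁ + 2ξ₂ = 0.784 × 514 = 403 → ξ₂ = 160 kmol.
Outlet amounts (n = n₀ + Σ ν·ξ):
  R: 514 − 1(83.01) − 2(160) = 111
  U: 0 + 2(83.01) = 166
  Q: 0 + 1(160) = 160
  V: 0 + 1(160) = 160
Total out = 597 kmol; y_V = 160 / 597 = 0.268.

0.268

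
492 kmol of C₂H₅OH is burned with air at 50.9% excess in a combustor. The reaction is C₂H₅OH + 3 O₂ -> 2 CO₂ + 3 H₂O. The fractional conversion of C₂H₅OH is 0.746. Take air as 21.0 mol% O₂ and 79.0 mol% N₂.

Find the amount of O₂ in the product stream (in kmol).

1130 kmol

Stoichiometric O₂ = 3 × 492 = 1476 kmol; O₂ fed = 1476 × 1.509 = 2227 kmol.
N₂ fed = 2227 × 79/21 = 8379 kmol.
Fuel reacted = 0.746 × 492 → ξ = 367 kmol.
Outlet (n = n₀ + ν ξ):
  C₂H₅OH: 492 − 1(367) = 125
  O₂: 2227 − 3(367) = 1126
  N₂: 8379 (inert)
  CO₂: 0 + 2(367) = 734.1
  H₂O: 0 + 3(367) = 1101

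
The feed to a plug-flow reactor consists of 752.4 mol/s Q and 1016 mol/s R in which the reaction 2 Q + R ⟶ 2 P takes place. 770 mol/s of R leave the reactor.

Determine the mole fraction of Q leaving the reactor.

For R: n = n₀ − 1ξ → 770 = 1016 − 1ξ, giving ξ = 246 mol/s.
Outlet amounts (n = n₀ + ν ξ):
  Q: 752.4 − 2(246) = 260.4
  R: 1016 − 1(246) = 770
  P: 0 + 2(246) = 492
Total out = 1522 mol/s; y_Q = 260.4 / 1522 = 0.171.

0.171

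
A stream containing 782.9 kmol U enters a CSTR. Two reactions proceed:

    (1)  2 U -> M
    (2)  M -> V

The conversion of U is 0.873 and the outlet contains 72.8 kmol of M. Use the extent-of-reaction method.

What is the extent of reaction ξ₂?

Conversion of U: U consumed = 2ξ₁ = 0.873 × 782.9 → ξ₁ = 341.7 kmol.
M balance: n_M = 0 + 1ξ₁ − 1ξ₂ = 72.8 → ξ₂ = (1·341.7 − 72.8)/1 = 268.9 kmol.
Outlet amounts (n = n₀ + Σ ν·ξ):
  U: 782.9 − 2(341.7) = 99.43
  M: 0 + 1(341.7) − 1(268.9) = 72.8
  V: 0 + 1(268.9) = 268.9

ξ₂ = 269 kmol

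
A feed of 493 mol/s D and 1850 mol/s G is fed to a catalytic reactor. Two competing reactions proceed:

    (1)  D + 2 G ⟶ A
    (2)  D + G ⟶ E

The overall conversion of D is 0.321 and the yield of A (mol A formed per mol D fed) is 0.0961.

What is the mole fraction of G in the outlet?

Yield of A: 1ξ₁ / 493 = 0.0961 → ξ₁ = 47.38 mol/s.
Conversion of D: 1ξ₁ + 1ξ₂ = 0.321 × 493 = 158.3 → ξ₂ = 110.9 mol/s.
Outlet amounts (n = n₀ + Σ ν·ξ):
  D: 493 − 1(47.38) − 1(110.9) = 334.7
  G: 1850 − 2(47.38) − 1(110.9) = 1644
  A: 0 + 1(47.38) = 47.38
  E: 0 + 1(110.9) = 110.9
Total out = 2137 mol/s; y_G = 1644 / 2137 = 0.7693.

0.769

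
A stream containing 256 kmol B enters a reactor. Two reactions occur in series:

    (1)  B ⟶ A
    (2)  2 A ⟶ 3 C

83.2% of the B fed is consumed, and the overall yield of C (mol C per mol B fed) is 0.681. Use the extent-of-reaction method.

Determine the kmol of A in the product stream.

Conversion of B: B consumed = 1ξ₁ = 0.832 × 256 → ξ₁ = 213 kmol.
Yield of C: 3ξ₂ / 256 = 0.681 → ξ₂ = 58.11 kmol.
Outlet amounts (n = n₀ + Σ ν·ξ):
  B: 256 − 1(213) = 43.01
  A: 0 + 1(213) − 2(58.11) = 96.77
  C: 0 + 3(58.11) = 174.3

96.8 kmol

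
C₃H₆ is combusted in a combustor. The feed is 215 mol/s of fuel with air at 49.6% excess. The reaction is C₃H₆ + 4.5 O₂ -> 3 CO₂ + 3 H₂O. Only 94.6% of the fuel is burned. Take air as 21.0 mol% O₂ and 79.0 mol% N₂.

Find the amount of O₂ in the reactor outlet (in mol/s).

Stoichiometric O₂ = 4.5 × 215 = 967.5 mol/s; O₂ fed = 967.5 × 1.496 = 1447 mol/s.
N₂ fed = 1447 × 79/21 = 5445 mol/s.
Fuel reacted = 0.946 × 215 → ξ = 203.4 mol/s.
Outlet (n = n₀ + ν ξ):
  C₃H₆: 215 − 1(203.4) = 11.61
  O₂: 1447 − 4.5(203.4) = 532.1
  N₂: 5445 (inert)
  CO₂: 0 + 3(203.4) = 610.2
  H₂O: 0 + 3(203.4) = 610.2

532 mol/s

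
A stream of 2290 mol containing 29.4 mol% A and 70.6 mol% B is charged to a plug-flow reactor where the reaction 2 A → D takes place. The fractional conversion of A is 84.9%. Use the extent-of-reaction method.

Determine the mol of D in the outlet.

286 mol

A reacted = 0.849 × 673.3 = 571.6 mol; ν_A = −2, so ξ = 571.6/2 = 285.8 mol.
Outlet amounts (n = n₀ + ν ξ):
  A: 673.3 − 2(285.8) = 101.7
  D: 0 + 1(285.8) = 285.8
  B: 1617 (inert)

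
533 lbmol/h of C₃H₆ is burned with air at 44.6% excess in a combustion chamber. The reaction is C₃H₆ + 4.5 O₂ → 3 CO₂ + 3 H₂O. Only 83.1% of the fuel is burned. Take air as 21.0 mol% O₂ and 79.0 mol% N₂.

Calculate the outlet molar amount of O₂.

1480 lbmol/h

Stoichiometric O₂ = 4.5 × 533 = 2398 lbmol/h; O₂ fed = 2398 × 1.446 = 3468 lbmol/h.
N₂ fed = 3468 × 79/21 = 13050 lbmol/h.
Fuel reacted = 0.831 × 533 → ξ = 442.9 lbmol/h.
Outlet (n = n₀ + ν ξ):
  C₃H₆: 533 − 1(442.9) = 90.08
  O₂: 3468 − 4.5(442.9) = 1475
  N₂: 13050 (inert)
  CO₂: 0 + 3(442.9) = 1329
  H₂O: 0 + 3(442.9) = 1329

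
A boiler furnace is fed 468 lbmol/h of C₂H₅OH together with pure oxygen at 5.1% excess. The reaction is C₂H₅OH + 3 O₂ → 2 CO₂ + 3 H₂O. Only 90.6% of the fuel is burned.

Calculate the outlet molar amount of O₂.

204 lbmol/h

Stoichiometric O₂ = 3 × 468 = 1404 lbmol/h; O₂ fed = 1404 × 1.051 = 1476 lbmol/h.
Fuel reacted = 0.906 × 468 → ξ = 424 lbmol/h.
Outlet (n = n₀ + ν ξ):
  C₂H₅OH: 468 − 1(424) = 43.99
  O₂: 1476 − 3(424) = 203.6
  CO₂: 0 + 2(424) = 848
  H₂O: 0 + 3(424) = 1272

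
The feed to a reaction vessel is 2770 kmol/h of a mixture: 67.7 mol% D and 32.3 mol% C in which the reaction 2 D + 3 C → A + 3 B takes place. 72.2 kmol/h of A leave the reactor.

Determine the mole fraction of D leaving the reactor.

For A: n = n₀ + 1ξ → 72.2 = 0 + 1ξ, giving ξ = 72.2 kmol/h.
Outlet amounts (n = n₀ + ν ξ):
  D: 1875 − 2(72.2) = 1731
  C: 894.7 − 3(72.2) = 678.1
  A: 0 + 1(72.2) = 72.2
  B: 0 + 3(72.2) = 216.6
Total out = 2698 kmol/h; y_D = 1731 / 2698 = 0.6416.

0.642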